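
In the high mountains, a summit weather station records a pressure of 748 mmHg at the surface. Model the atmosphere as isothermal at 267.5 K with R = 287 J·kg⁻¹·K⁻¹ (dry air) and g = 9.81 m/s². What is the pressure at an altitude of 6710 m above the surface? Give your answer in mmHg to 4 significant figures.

Scale height: H = RT/g = 287 × 267.5 / 9.81 = 7825.9 m.
Barometric formula: P = P₀ exp(−z/H).
z/H = 6710.0/7825.9 = 0.85741; exp(−0.85741) = 0.42426.
P = 748 × 0.42426 = 317.35 mmHg.

P ≈ 317.3 mmHg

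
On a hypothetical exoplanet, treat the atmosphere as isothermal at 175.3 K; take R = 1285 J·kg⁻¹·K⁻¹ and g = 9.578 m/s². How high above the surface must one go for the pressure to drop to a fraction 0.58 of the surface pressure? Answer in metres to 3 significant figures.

Scale height: H = RT/g = 1285 × 175.3 / 9.578 = 23519 m.
Set P/P₀ = exp(−z/H) = 0.58, so z = −H ln(0.58).
−ln(0.58) = 0.54473; z = 23519 × 0.54473 = 12812 m.

z ≈ 12800 m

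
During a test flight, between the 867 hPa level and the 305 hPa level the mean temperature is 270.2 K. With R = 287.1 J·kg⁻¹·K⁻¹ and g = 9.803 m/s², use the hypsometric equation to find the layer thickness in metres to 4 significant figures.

Hypsometric equation: Δz = (R T̄/g) ln(P₁/P₂).
R T̄/g = 287.1 × 270.2 / 9.803 = 7913.3 m.
ln(867/305) = ln(2.8426) = 1.0447.
Δz = 7913.3 × 1.0447 = 8267.0 m.

Δz ≈ 8267 m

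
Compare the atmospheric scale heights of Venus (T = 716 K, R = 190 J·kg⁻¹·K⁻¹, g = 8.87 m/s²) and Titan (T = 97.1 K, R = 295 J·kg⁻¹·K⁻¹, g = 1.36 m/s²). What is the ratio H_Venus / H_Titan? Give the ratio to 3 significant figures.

H_Venus/H_Titan ≈ 0.728

H = RT/g for each body.
H_Venus = 190 × 716 / 8.87 = 15337 m.
H_Titan = 295 × 97.1 / 1.36 = 21062 m.
H_Venus/H_Titan = 15337/21062 = 0.72818.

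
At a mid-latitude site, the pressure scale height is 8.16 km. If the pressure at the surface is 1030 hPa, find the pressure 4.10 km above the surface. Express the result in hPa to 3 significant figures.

P ≈ 623 hPa

Barometric formula: P = P₀ exp(−z/H).
z/H = 4100.0/8160.0 = 0.50245; exp(−0.50245) = 0.60505.
P = 1030 × 0.60505 = 623.20 hPa.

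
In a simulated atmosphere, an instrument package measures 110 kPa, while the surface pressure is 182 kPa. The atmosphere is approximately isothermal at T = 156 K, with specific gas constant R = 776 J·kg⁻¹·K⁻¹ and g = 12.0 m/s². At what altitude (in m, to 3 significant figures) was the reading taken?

Scale height: H = RT/g = 776 × 156 / 12.0 = 10088 m.
Invert the barometric formula: z = H ln(P₀/P).
P₀/P = 182/110 = 1.6545; ln(1.6545) = 0.50350.
z = 10088 × 0.50350 = 5079.3 m.

z ≈ 5080 m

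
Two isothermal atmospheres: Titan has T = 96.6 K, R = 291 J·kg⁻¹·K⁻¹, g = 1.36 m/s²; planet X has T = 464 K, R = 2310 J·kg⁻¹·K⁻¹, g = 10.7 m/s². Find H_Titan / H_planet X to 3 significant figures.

H = RT/g for each body.
H_Titan = 291 × 96.6 / 1.36 = 20670 m.
H_planet X = 2310 × 464 / 10.7 = 100170 m.
H_Titan/H_planet X = 20670/100170 = 0.20635.

H_Titan/H_planet X ≈ 0.206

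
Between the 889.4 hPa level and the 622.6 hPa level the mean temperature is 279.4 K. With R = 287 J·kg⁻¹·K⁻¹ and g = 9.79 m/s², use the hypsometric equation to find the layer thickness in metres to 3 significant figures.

Hypsometric equation: Δz = (R T̄/g) ln(P₁/P₂).
R T̄/g = 287 × 279.4 / 9.79 = 8190.8 m.
ln(889.4/622.6) = ln(1.4285) = 0.35662.
Δz = 8190.8 × 0.35662 = 2921.0 m.

Δz ≈ 2920 m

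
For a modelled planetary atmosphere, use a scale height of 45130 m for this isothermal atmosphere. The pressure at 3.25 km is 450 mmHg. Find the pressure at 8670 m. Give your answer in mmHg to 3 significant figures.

P ≈ 399 mmHg

Between two levels, P₂ = P₁ exp(−Δz/H) with Δz = z₂ − z₁.
Δz = 8670.0 − 3250.0 = 5420.0 m; Δz/H = 5420.0/45130 = 0.12010.
P₂ = 450 × exp(−0.12010) = 450 × 0.88683 = 399.07 mmHg.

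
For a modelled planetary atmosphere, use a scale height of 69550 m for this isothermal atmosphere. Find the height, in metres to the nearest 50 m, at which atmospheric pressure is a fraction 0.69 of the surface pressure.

z ≈ 25800 m

Set P/P₀ = exp(−z/H) = 0.69, so z = −H ln(0.69).
−ln(0.69) = 0.37106; z = 69550 × 0.37106 = 25807 m.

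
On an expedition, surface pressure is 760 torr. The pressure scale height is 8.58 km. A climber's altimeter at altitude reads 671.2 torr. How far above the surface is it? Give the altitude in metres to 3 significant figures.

z ≈ 1070 m

Invert the barometric formula: z = H ln(P₀/P).
P₀/P = 760/671.2 = 1.1323; ln(1.1323) = 0.12425.
z = 8580.0 × 0.12425 = 1066.1 m.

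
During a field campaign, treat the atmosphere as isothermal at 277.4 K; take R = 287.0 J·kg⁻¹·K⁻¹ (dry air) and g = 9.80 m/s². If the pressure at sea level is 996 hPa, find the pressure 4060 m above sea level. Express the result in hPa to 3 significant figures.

P ≈ 604 hPa

Scale height: H = RT/g = 287.0 × 277.4 / 9.80 = 8123.9 m.
Barometric formula: P = P₀ exp(−z/H).
z/H = 4060.0/8123.9 = 0.49976; exp(−0.49976) = 0.60668.
P = 996 × 0.60668 = 604.25 hPa.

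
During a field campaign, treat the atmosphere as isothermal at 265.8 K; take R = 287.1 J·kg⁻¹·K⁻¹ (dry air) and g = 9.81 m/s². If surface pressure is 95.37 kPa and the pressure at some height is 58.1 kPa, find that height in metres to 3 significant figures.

Scale height: H = RT/g = 287.1 × 265.8 / 9.81 = 7778.9 m.
Invert the barometric formula: z = H ln(P₀/P).
P₀/P = 95.37/58.1 = 1.6415; ln(1.6415) = 0.49561.
z = 7778.9 × 0.49561 = 3855.3 m.

z ≈ 3860 m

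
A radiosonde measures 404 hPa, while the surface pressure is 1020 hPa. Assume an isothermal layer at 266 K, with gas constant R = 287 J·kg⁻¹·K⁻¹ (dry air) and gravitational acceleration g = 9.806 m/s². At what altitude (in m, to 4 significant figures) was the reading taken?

z ≈ 7210 m

Scale height: H = RT/g = 287 × 266 / 9.806 = 7785.2 m.
Invert the barometric formula: z = H ln(P₀/P).
P₀/P = 1020/404 = 2.5248; ln(2.5248) = 0.92616.
z = 7785.2 × 0.92616 = 7210.3 m.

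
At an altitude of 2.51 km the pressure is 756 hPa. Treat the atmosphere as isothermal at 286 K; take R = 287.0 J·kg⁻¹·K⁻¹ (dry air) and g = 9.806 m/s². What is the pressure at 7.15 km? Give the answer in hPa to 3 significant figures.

P ≈ 434 hPa

Scale height: H = RT/g = 287.0 × 286 / 9.806 = 8370.6 m.
Between two levels, P₂ = P₁ exp(−Δz/H) with Δz = z₂ − z₁.
Δz = 7150.0 − 2510.0 = 4640.0 m; Δz/H = 4640.0/8370.6 = 0.55432.
P₂ = 756 × exp(−0.55432) = 756 × 0.57446 = 434.29 hPa.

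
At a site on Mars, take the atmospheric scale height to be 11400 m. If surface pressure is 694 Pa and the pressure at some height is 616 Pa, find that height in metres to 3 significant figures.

z ≈ 1360 m

Invert the barometric formula: z = H ln(P₀/P).
P₀/P = 694/616 = 1.1266; ln(1.1266) = 0.11920.
z = 11400 × 0.11920 = 1358.9 m.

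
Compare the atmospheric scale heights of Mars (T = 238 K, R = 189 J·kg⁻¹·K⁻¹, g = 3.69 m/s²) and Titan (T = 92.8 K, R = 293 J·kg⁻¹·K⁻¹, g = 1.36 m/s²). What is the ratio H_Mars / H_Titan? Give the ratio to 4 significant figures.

H_Mars/H_Titan ≈ 0.6097

H = RT/g for each body.
H_Mars = 189 × 238 / 3.69 = 12190 m.
H_Titan = 293 × 92.8 / 1.36 = 19993 m.
H_Mars/H_Titan = 12190/19993 = 0.60971.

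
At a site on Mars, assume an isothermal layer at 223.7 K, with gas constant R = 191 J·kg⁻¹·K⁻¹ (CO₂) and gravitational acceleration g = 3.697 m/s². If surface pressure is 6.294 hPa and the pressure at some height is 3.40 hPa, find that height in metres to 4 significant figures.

Scale height: H = RT/g = 191 × 223.7 / 3.697 = 11557 m.
Invert the barometric formula: z = H ln(P₀/P).
P₀/P = 6.294/3.40 = 1.8512; ln(1.8512) = 0.61583.
z = 11557 × 0.61583 = 7117.1 m.

z ≈ 7117 m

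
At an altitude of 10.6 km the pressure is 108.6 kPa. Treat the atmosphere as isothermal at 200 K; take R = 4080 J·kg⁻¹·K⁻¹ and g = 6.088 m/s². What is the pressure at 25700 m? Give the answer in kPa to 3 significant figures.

P ≈ 97.0 kPa

Scale height: H = RT/g = 4080 × 200 / 6.088 = 134030 m.
Between two levels, P₂ = P₁ exp(−Δz/H) with Δz = z₂ − z₁.
Δz = 25700 − 10600 = 15100 m; Δz/H = 15100/134030 = 0.11266.
P₂ = 108.6 × exp(−0.11266) = 108.6 × 0.89345 = 97.029 kPa.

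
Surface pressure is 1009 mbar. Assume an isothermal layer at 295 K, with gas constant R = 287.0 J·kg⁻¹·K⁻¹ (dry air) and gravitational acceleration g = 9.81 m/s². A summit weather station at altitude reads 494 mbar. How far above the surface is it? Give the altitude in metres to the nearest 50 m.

Scale height: H = RT/g = 287.0 × 295 / 9.81 = 8630.5 m.
Invert the barometric formula: z = H ln(P₀/P).
P₀/P = 1009/494 = 2.0425; ln(2.0425) = 0.71417.
z = 8630.5 × 0.71417 = 6163.6 m.

z ≈ 6150 m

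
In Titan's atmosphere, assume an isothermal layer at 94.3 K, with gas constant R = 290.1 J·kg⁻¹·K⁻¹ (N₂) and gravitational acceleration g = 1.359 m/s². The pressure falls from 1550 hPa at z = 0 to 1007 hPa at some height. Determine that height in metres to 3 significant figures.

Scale height: H = RT/g = 290.1 × 94.3 / 1.359 = 20130 m.
Invert the barometric formula: z = H ln(P₀/P).
P₀/P = 1550/1007 = 1.5392; ln(1.5392) = 0.43126.
z = 20130 × 0.43126 = 8681.3 m.

z ≈ 8680 m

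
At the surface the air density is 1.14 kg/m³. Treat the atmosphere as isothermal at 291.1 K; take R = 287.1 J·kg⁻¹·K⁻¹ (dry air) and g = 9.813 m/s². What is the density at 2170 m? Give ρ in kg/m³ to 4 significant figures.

ρ ≈ 0.8836 kg/m³

Scale height: H = RT/g = 287.1 × 291.1 / 9.813 = 8516.7 m.
In an isothermal atmosphere, density decays like pressure: ρ = ρ₀ exp(−z/H).
z/H = 2170.0/8516.7 = 0.25479; exp(−0.25479) = 0.77508.
ρ = 1.14 × 0.77508 = 0.88359 kg/m³.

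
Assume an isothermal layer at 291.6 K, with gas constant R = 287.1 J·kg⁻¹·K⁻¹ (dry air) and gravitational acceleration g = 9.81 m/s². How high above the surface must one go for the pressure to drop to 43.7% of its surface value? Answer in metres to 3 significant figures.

Scale height: H = RT/g = 287.1 × 291.6 / 9.81 = 8534.0 m.
Set P/P₀ = exp(−z/H) = 0.437, so z = −H ln(0.437).
−ln(0.437) = 0.82782; z = 8534.0 × 0.82782 = 7064.6 m.

z ≈ 7060 m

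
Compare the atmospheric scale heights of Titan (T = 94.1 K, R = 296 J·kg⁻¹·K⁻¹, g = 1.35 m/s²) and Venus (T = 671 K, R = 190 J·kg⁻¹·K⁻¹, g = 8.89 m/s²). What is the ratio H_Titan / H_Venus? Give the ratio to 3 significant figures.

H_Titan/H_Venus ≈ 1.44

H = RT/g for each body.
H_Titan = 296 × 94.1 / 1.35 = 20632 m.
H_Venus = 190 × 671 / 8.89 = 14341 m.
H_Titan/H_Venus = 20632/14341 = 1.4387.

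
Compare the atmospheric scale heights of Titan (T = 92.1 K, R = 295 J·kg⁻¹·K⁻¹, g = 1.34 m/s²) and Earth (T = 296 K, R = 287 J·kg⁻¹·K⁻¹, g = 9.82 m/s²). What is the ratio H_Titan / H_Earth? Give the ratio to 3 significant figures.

H = RT/g for each body.
H_Titan = 295 × 92.1 / 1.34 = 20276 m.
H_Earth = 287 × 296 / 9.82 = 8650.9 m.
H_Titan/H_Earth = 20276/8650.9 = 2.3438.

H_Titan/H_Earth ≈ 2.34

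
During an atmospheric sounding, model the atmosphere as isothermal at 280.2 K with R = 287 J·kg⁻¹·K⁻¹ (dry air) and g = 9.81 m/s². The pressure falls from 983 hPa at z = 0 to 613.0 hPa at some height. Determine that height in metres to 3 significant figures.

Scale height: H = RT/g = 287 × 280.2 / 9.81 = 8197.5 m.
Invert the barometric formula: z = H ln(P₀/P).
P₀/P = 983/613.0 = 1.6036; ln(1.6036) = 0.47225.
z = 8197.5 × 0.47225 = 3871.3 m.

z ≈ 3870 m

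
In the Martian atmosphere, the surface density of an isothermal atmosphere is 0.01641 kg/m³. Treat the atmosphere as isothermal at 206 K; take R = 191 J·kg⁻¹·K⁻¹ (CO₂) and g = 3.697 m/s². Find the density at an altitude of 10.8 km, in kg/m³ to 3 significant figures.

ρ ≈ 0.00595 kg/m³

Scale height: H = RT/g = 191 × 206 / 3.697 = 10643 m.
In an isothermal atmosphere, density decays like pressure: ρ = ρ₀ exp(−z/H).
z/H = 10800/10643 = 1.0148; exp(−1.0148) = 0.36247.
ρ = 0.01641 × 0.36247 = 0.0059481 kg/m³.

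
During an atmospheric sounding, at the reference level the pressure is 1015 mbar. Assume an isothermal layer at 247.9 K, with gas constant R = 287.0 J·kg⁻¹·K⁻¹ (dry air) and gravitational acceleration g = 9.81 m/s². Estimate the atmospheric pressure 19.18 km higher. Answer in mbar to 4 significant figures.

P ≈ 72.10 mbar

Scale height: H = RT/g = 287.0 × 247.9 / 9.81 = 7252.5 m.
Barometric formula: P = P₀ exp(−z/H).
z/H = 19180/7252.5 = 2.6446; exp(−2.6446) = 0.071034.
P = 1015 × 0.071034 = 72.100 mbar.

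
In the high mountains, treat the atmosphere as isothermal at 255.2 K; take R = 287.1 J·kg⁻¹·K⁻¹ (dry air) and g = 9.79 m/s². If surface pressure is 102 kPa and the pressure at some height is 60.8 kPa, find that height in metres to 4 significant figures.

z ≈ 3872 m

Scale height: H = RT/g = 287.1 × 255.2 / 9.79 = 7484.0 m.
Invert the barometric formula: z = H ln(P₀/P).
P₀/P = 102/60.8 = 1.6776; ln(1.6776) = 0.51736.
z = 7484.0 × 0.51736 = 3871.9 m.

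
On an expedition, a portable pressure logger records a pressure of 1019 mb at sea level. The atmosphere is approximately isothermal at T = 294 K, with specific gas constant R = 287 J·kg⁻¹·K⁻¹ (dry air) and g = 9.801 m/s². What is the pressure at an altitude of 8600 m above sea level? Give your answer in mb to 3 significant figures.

P ≈ 375 mb

Scale height: H = RT/g = 287 × 294 / 9.801 = 8609.1 m.
Barometric formula: P = P₀ exp(−z/H).
z/H = 8600.0/8609.1 = 0.99894; exp(−0.99894) = 0.36827.
P = 1019 × 0.36827 = 375.27 mb.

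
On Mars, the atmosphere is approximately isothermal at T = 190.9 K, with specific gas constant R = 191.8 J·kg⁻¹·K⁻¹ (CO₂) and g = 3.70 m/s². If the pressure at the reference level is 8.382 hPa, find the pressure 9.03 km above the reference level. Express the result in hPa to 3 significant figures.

Scale height: H = RT/g = 191.8 × 190.9 / 3.70 = 9895.8 m.
Barometric formula: P = P₀ exp(−z/H).
z/H = 9030.0/9895.8 = 0.91251; exp(−0.91251) = 0.40152.
P = 8.382 × 0.40152 = 3.3655 hPa.

P ≈ 3.37 hPa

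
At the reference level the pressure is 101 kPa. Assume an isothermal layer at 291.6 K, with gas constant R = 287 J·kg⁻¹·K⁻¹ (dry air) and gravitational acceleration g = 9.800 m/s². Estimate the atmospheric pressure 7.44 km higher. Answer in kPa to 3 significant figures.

Scale height: H = RT/g = 287 × 291.6 / 9.800 = 8539.7 m.
Barometric formula: P = P₀ exp(−z/H).
z/H = 7440.0/8539.7 = 0.87122; exp(−0.87122) = 0.41844.
P = 101 × 0.41844 = 42.262 kPa.

P ≈ 42.3 kPa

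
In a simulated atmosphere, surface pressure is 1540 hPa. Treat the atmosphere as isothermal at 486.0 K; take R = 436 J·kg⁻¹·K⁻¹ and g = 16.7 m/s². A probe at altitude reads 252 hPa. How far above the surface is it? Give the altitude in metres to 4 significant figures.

z ≈ 22970 m

Scale height: H = RT/g = 436 × 486.0 / 16.7 = 12688 m.
Invert the barometric formula: z = H ln(P₀/P).
P₀/P = 1540/252 = 6.1111; ln(6.1111) = 1.8101.
z = 12688 × 1.8101 = 22967 m.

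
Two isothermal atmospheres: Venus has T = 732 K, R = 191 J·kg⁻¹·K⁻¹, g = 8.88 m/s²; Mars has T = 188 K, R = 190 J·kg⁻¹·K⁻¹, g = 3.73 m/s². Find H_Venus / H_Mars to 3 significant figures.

H = RT/g for each body.
H_Venus = 191 × 732 / 8.88 = 15745 m.
H_Mars = 190 × 188 / 3.73 = 9576.4 m.
H_Venus/H_Mars = 15745/9576.4 = 1.6441.

H_Venus/H_Mars ≈ 1.64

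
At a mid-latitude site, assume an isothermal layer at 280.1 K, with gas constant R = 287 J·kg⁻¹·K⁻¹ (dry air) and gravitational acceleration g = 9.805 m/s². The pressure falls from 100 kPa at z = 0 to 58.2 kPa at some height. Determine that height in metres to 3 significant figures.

z ≈ 4440 m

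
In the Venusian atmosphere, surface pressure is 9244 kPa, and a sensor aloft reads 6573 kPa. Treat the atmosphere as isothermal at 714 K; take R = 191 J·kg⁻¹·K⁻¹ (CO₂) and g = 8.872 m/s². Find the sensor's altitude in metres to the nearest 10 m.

z ≈ 5240 m

Scale height: H = RT/g = 191 × 714 / 8.872 = 15371 m.
Invert the barometric formula: z = H ln(P₀/P).
P₀/P = 9244/6573 = 1.4064; ln(1.4064) = 0.34103.
z = 15371 × 0.34103 = 5242.0 m.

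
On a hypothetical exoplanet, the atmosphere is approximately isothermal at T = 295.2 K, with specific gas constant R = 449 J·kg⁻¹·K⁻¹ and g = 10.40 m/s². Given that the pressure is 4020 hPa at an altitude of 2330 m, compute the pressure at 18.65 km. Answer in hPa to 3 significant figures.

Scale height: H = RT/g = 449 × 295.2 / 10.40 = 12745 m.
Between two levels, P₂ = P₁ exp(−Δz/H) with Δz = z₂ − z₁.
Δz = 18650 − 2330.0 = 16320 m; Δz/H = 16320/12745 = 1.2805.
P₂ = 4020 × exp(−1.2805) = 4020 × 0.27790 = 1117.2 hPa.

P ≈ 1120 hPa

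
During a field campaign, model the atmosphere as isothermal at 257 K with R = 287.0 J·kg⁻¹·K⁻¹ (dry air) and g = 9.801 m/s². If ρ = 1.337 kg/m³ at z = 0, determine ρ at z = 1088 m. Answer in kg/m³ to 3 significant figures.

ρ ≈ 1.16 kg/m³

Scale height: H = RT/g = 287.0 × 257 / 9.801 = 7525.7 m.
In an isothermal atmosphere, density decays like pressure: ρ = ρ₀ exp(−z/H).
z/H = 1088.0/7525.7 = 0.14457; exp(−0.14457) = 0.86539.
ρ = 1.337 × 0.86539 = 1.1570 kg/m³.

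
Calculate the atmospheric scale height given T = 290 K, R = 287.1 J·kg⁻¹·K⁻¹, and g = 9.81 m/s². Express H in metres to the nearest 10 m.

The scale height of an isothermal atmosphere is H = RT/g.
H = 287.1 × 290 / 9.81 = 83259/9.81 = 8487.2 m.

H ≈ 8490 m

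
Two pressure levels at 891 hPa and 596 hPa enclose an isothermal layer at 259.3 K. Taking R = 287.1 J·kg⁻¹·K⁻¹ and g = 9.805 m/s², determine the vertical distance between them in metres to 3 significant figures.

Hypsometric equation: Δz = (R T̄/g) ln(P₁/P₂).
R T̄/g = 287.1 × 259.3 / 9.805 = 7592.6 m.
ln(891/596) = ln(1.4950) = 0.40213.
Δz = 7592.6 × 0.40213 = 3053.2 m.

Δz ≈ 3050 m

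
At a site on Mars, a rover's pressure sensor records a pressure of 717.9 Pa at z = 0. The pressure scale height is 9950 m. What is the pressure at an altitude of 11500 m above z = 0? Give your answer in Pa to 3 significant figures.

P ≈ 226 Pa

Barometric formula: P = P₀ exp(−z/H).
z/H = 11500/9950.0 = 1.1558; exp(−1.1558) = 0.31481.
P = 717.9 × 0.31481 = 226.00 Pa.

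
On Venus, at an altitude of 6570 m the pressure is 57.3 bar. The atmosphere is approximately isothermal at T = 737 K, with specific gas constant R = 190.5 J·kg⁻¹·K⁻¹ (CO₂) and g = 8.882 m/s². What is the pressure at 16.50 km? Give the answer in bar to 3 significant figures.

P ≈ 30.6 bar

Scale height: H = RT/g = 190.5 × 737 / 8.882 = 15807 m.
Between two levels, P₂ = P₁ exp(−Δz/H) with Δz = z₂ − z₁.
Δz = 16500 − 6570.0 = 9930.0 m; Δz/H = 9930.0/15807 = 0.62820.
P₂ = 57.3 × exp(−0.62820) = 57.3 × 0.53355 = 30.572 bar.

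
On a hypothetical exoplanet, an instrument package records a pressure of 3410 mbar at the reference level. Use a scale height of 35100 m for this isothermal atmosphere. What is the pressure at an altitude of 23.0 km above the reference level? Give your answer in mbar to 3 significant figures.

P ≈ 1770 mbar

Barometric formula: P = P₀ exp(−z/H).
z/H = 23000/35100 = 0.65527; exp(−0.65527) = 0.51930.
P = 3410 × 0.51930 = 1770.8 mbar.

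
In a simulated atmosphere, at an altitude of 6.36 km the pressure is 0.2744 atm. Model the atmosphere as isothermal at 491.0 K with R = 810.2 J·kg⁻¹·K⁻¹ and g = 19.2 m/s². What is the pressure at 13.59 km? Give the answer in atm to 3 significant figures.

Scale height: H = RT/g = 810.2 × 491.0 / 19.2 = 20719 m.
Between two levels, P₂ = P₁ exp(−Δz/H) with Δz = z₂ − z₁.
Δz = 13590 − 6360.0 = 7230.0 m; Δz/H = 7230.0/20719 = 0.34896.
P₂ = 0.2744 × exp(−0.34896) = 0.2744 × 0.70542 = 0.19357 atm.

P ≈ 0.194 atm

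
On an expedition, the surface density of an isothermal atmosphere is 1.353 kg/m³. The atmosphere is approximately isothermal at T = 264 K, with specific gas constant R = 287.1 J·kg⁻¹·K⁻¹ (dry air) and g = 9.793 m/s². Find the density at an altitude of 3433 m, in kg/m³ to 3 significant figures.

Scale height: H = RT/g = 287.1 × 264 / 9.793 = 7739.7 m.
In an isothermal atmosphere, density decays like pressure: ρ = ρ₀ exp(−z/H).
z/H = 3433.0/7739.7 = 0.44356; exp(−0.44356) = 0.64175.
ρ = 1.353 × 0.64175 = 0.86829 kg/m³.

ρ ≈ 0.868 kg/m³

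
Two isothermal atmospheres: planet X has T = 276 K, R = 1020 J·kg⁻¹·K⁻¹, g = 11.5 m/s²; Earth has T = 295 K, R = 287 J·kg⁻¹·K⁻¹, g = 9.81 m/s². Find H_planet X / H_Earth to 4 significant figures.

H_planet X/H_Earth ≈ 2.836

H = RT/g for each body.
H_planet X = 1020 × 276 / 11.5 = 24480 m.
H_Earth = 287 × 295 / 9.81 = 8630.5 m.
H_planet X/H_Earth = 24480/8630.5 = 2.8365.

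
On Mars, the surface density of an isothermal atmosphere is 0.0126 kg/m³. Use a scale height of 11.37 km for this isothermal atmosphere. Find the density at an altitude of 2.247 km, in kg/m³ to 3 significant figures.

In an isothermal atmosphere, density decays like pressure: ρ = ρ₀ exp(−z/H).
z/H = 2247.0/11370 = 0.19763; exp(−0.19763) = 0.82067.
ρ = 0.0126 × 0.82067 = 0.010340 kg/m³.

ρ ≈ 0.0103 kg/m³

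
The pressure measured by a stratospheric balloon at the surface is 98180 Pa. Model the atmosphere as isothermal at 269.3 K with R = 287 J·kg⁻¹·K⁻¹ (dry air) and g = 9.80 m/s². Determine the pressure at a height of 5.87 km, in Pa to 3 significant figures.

P ≈ 46600 Pa

Scale height: H = RT/g = 287 × 269.3 / 9.80 = 7886.6 m.
Barometric formula: P = P₀ exp(−z/H).
z/H = 5870.0/7886.6 = 0.74430; exp(−0.74430) = 0.47507.
P = 98180 × 0.47507 = 46642 Pa.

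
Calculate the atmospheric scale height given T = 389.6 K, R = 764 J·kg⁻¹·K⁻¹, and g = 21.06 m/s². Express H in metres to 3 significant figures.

H ≈ 14100 m

The scale height of an isothermal atmosphere is H = RT/g.
H = 764 × 389.6 / 21.06 = 297650/21.06 = 14133 m.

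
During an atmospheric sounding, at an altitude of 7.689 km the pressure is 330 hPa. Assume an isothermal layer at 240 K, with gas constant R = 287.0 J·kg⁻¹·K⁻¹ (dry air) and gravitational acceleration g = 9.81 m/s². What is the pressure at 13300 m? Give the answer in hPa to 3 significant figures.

Scale height: H = RT/g = 287.0 × 240 / 9.81 = 7021.4 m.
Between two levels, P₂ = P₁ exp(−Δz/H) with Δz = z₂ − z₁.
Δz = 13300 − 7689.0 = 5611.0 m; Δz/H = 5611.0/7021.4 = 0.79913.
P₂ = 330 × exp(−0.79913) = 330 × 0.44972 = 148.41 hPa.

P ≈ 148 hPa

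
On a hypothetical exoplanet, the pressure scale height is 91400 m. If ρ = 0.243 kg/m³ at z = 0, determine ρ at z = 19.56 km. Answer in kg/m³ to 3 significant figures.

In an isothermal atmosphere, density decays like pressure: ρ = ρ₀ exp(−z/H).
z/H = 19560/91400 = 0.21400; exp(−0.21400) = 0.80735.
ρ = 0.243 × 0.80735 = 0.19619 kg/m³.

ρ ≈ 0.196 kg/m³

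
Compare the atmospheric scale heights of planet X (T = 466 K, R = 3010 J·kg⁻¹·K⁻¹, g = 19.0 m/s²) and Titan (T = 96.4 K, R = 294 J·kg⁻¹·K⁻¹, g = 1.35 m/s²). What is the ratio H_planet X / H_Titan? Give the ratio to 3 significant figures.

H_planet X/H_Titan ≈ 3.52

H = RT/g for each body.
H_planet X = 3010 × 466 / 19.0 = 73824 m.
H_Titan = 294 × 96.4 / 1.35 = 20994 m.
H_planet X/H_Titan = 73824/20994 = 3.5164.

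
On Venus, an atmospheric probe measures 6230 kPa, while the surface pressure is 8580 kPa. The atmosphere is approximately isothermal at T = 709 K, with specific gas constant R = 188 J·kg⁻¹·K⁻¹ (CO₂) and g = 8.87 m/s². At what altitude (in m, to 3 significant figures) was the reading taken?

Scale height: H = RT/g = 188 × 709 / 8.87 = 15027 m.
Invert the barometric formula: z = H ln(P₀/P).
P₀/P = 8580/6230 = 1.3772; ln(1.3772) = 0.32005.
z = 15027 × 0.32005 = 4809.4 m.

z ≈ 4810 m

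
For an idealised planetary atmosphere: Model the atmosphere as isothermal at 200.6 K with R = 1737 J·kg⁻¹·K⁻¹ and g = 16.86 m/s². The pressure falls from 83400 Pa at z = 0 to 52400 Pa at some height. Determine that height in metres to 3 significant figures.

z ≈ 9600 m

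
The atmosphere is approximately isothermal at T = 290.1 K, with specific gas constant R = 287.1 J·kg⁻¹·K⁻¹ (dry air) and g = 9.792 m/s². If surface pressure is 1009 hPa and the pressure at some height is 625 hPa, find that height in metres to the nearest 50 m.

Scale height: H = RT/g = 287.1 × 290.1 / 9.792 = 8505.7 m.
Invert the barometric formula: z = H ln(P₀/P).
P₀/P = 1009/625 = 1.6144; ln(1.6144) = 0.47896.
z = 8505.7 × 0.47896 = 4073.9 m.

z ≈ 4050 m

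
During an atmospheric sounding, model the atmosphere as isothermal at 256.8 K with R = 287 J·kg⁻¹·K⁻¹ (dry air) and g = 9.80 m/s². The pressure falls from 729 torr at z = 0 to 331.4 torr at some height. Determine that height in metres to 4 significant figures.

Scale height: H = RT/g = 287 × 256.8 / 9.80 = 7520.6 m.
Invert the barometric formula: z = H ln(P₀/P).
P₀/P = 729/331.4 = 2.1998; ln(2.1998) = 0.78837.
z = 7520.6 × 0.78837 = 5929.0 m.

z ≈ 5929 m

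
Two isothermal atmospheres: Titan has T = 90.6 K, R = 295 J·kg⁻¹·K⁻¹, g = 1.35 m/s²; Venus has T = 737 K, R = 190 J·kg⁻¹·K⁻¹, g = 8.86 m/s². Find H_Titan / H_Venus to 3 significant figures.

H = RT/g for each body.
H_Titan = 295 × 90.6 / 1.35 = 19798 m.
H_Venus = 190 × 737 / 8.86 = 15805 m.
H_Titan/H_Venus = 19798/15805 = 1.2526.

H_Titan/H_Venus ≈ 1.25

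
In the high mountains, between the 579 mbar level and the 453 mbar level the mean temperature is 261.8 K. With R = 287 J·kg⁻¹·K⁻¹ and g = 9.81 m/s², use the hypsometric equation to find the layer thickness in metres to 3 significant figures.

Hypsometric equation: Δz = (R T̄/g) ln(P₁/P₂).
R T̄/g = 287 × 261.8 / 9.81 = 7659.2 m.
ln(579/453) = ln(1.2781) = 0.24537.
Δz = 7659.2 × 0.24537 = 1879.3 m.

Δz ≈ 1880 m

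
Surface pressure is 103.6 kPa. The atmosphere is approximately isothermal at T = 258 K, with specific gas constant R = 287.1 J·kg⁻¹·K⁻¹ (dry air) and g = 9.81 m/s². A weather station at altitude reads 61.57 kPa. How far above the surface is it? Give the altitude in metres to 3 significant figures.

z ≈ 3930 m

Scale height: H = RT/g = 287.1 × 258 / 9.81 = 7550.6 m.
Invert the barometric formula: z = H ln(P₀/P).
P₀/P = 103.6/61.57 = 1.6826; ln(1.6826) = 0.52034.
z = 7550.6 × 0.52034 = 3928.9 m.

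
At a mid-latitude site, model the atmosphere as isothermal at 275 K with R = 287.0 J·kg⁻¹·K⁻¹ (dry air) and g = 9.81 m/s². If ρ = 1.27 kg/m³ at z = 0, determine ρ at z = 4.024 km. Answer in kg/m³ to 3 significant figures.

Scale height: H = RT/g = 287.0 × 275 / 9.81 = 8045.4 m.
In an isothermal atmosphere, density decays like pressure: ρ = ρ₀ exp(−z/H).
z/H = 4024.0/8045.4 = 0.50016; exp(−0.50016) = 0.60643.
ρ = 1.27 × 0.60643 = 0.77017 kg/m³.

ρ ≈ 0.770 kg/m³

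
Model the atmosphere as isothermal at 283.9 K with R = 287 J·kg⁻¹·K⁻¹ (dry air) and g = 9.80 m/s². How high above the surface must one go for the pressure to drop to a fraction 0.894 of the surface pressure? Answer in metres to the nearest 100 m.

z ≈ 900 m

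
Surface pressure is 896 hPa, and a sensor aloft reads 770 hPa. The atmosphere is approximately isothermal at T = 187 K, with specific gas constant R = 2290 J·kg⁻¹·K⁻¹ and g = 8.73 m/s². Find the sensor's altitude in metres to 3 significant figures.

z ≈ 7430 m

Scale height: H = RT/g = 2290 × 187 / 8.73 = 49053 m.
Invert the barometric formula: z = H ln(P₀/P).
P₀/P = 896/770 = 1.1636; ln(1.1636) = 0.15152.
z = 49053 × 0.15152 = 7432.5 m.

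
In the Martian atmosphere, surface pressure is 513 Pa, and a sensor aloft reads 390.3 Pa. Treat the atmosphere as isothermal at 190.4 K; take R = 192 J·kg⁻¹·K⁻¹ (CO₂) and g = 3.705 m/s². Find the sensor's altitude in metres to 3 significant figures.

Scale height: H = RT/g = 192 × 190.4 / 3.705 = 9866.9 m.
Invert the barometric formula: z = H ln(P₀/P).
P₀/P = 513/390.3 = 1.3144; ln(1.3144) = 0.27338.
z = 9866.9 × 0.27338 = 2697.4 m.

z ≈ 2700 m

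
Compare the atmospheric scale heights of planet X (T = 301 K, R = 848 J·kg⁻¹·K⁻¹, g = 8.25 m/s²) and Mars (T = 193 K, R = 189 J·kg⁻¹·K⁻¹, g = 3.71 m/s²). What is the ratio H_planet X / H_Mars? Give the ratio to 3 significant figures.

H_planet X/H_Mars ≈ 3.15

H = RT/g for each body.
H_planet X = 848 × 301 / 8.25 = 30939 m.
H_Mars = 189 × 193 / 3.71 = 9832.1 m.
H_planet X/H_Mars = 30939/9832.1 = 3.1467.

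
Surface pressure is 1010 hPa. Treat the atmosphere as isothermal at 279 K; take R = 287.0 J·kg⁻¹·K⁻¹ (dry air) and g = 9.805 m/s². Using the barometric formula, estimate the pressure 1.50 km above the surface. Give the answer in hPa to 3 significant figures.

P ≈ 841 hPa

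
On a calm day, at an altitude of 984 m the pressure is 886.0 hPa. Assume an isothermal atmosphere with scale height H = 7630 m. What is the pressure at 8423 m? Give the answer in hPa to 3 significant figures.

P ≈ 334 hPa

Between two levels, P₂ = P₁ exp(−Δz/H) with Δz = z₂ − z₁.
Δz = 8423.0 − 984.00 = 7439.0 m; Δz/H = 7439.0/7630.0 = 0.97497.
P₂ = 886.0 × exp(−0.97497) = 886.0 × 0.37720 = 334.20 hPa.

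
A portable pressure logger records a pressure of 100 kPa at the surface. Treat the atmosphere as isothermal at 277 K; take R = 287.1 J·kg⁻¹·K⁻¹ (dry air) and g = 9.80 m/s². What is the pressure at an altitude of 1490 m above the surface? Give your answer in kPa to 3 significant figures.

Scale height: H = RT/g = 287.1 × 277 / 9.80 = 8115.0 m.
Barometric formula: P = P₀ exp(−z/H).
z/H = 1490.0/8115.0 = 0.18361; exp(−0.18361) = 0.83226.
P = 100 × 0.83226 = 83.226 kPa.

P ≈ 83.2 kPa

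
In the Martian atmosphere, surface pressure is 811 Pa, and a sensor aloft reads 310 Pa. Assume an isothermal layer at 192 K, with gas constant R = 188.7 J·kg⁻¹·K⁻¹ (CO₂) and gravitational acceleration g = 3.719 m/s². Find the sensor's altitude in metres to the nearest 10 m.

Scale height: H = RT/g = 188.7 × 192 / 3.719 = 9742.0 m.
Invert the barometric formula: z = H ln(P₀/P).
P₀/P = 811/310 = 2.6161; ln(2.6161) = 0.96168.
z = 9742.0 × 0.96168 = 9368.7 m.

z ≈ 9370 m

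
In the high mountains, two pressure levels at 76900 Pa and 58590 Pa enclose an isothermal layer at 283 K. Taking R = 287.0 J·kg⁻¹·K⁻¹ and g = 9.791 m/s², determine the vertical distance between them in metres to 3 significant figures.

Δz ≈ 2260 m

Hypsometric equation: Δz = (R T̄/g) ln(P₁/P₂).
R T̄/g = 287.0 × 283 / 9.791 = 8295.5 m.
ln(76900/58590) = ln(1.3125) = 0.27193.
Δz = 8295.5 × 0.27193 = 2255.8 m.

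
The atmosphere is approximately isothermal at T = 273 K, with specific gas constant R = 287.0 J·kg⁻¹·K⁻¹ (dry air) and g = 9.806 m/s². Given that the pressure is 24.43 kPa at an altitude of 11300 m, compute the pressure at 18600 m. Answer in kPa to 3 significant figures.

Scale height: H = RT/g = 287.0 × 273 / 9.806 = 7990.1 m.
Between two levels, P₂ = P₁ exp(−Δz/H) with Δz = z₂ − z₁.
Δz = 18600 − 11300 = 7300.0 m; Δz/H = 7300.0/7990.1 = 0.91363.
P₂ = 24.43 × exp(−0.91363) = 24.43 × 0.40107 = 9.7981 kPa.

P ≈ 9.80 kPa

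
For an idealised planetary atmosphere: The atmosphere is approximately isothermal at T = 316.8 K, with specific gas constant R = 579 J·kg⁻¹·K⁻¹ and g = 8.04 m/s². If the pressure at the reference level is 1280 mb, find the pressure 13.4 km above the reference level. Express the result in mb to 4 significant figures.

P ≈ 711.4 mb

Scale height: H = RT/g = 579 × 316.8 / 8.04 = 22814 m.
Barometric formula: P = P₀ exp(−z/H).
z/H = 13400/22814 = 0.58736; exp(−0.58736) = 0.55579.
P = 1280 × 0.55579 = 711.41 mb.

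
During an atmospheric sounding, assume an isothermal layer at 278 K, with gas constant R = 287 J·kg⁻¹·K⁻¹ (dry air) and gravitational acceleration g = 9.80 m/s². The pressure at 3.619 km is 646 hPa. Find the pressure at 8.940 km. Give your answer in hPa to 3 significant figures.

P ≈ 336 hPa

Scale height: H = RT/g = 287 × 278 / 9.80 = 8141.4 m.
Between two levels, P₂ = P₁ exp(−Δz/H) with Δz = z₂ − z₁.
Δz = 8940.0 − 3619.0 = 5321.0 m; Δz/H = 5321.0/8141.4 = 0.65357.
P₂ = 646 × exp(−0.65357) = 646 × 0.52019 = 336.04 hPa.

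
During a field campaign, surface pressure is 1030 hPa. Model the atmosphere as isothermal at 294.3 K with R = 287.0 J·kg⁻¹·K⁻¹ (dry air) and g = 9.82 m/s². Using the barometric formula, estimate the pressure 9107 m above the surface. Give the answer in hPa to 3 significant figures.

P ≈ 357 hPa

Scale height: H = RT/g = 287.0 × 294.3 / 9.82 = 8601.2 m.
Barometric formula: P = P₀ exp(−z/H).
z/H = 9107.0/8601.2 = 1.0588; exp(−1.0588) = 0.34687.
P = 1030 × 0.34687 = 357.28 hPa.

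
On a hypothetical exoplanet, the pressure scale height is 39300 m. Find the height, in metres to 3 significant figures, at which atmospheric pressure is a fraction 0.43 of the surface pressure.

z ≈ 33200 m

Set P/P₀ = exp(−z/H) = 0.43, so z = −H ln(0.43).
−ln(0.43) = 0.84397; z = 39300 × 0.84397 = 33168 m.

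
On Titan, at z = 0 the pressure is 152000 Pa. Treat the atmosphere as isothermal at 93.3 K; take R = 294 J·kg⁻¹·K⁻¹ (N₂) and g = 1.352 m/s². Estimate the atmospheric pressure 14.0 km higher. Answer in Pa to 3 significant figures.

P ≈ 76200 Pa

Scale height: H = RT/g = 294 × 93.3 / 1.352 = 20289 m.
Barometric formula: P = P₀ exp(−z/H).
z/H = 14000/20289 = 0.69003; exp(−0.69003) = 0.50156.
P = 152000 × 0.50156 = 76237 Pa.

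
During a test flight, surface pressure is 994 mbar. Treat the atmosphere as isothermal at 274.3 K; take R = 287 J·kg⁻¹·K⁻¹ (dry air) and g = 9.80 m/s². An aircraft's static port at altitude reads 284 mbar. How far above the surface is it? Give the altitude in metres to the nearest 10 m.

z ≈ 10060 m

Scale height: H = RT/g = 287 × 274.3 / 9.80 = 8033.1 m.
Invert the barometric formula: z = H ln(P₀/P).
P₀/P = 994/284 = 3.5000; ln(3.5000) = 1.2528.
z = 8033.1 × 1.2528 = 10064 m.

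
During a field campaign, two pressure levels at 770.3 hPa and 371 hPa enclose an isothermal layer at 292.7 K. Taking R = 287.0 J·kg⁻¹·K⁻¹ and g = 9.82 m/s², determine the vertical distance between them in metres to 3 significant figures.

Hypsometric equation: Δz = (R T̄/g) ln(P₁/P₂).
R T̄/g = 287.0 × 292.7 / 9.82 = 8554.5 m.
ln(770.3/371) = ln(2.0763) = 0.73059.
Δz = 8554.5 × 0.73059 = 6249.8 m.

Δz ≈ 6250 m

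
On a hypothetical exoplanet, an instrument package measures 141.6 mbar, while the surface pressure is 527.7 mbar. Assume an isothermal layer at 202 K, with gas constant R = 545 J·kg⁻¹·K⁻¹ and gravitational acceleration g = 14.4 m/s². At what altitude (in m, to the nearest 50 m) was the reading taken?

z ≈ 10050 m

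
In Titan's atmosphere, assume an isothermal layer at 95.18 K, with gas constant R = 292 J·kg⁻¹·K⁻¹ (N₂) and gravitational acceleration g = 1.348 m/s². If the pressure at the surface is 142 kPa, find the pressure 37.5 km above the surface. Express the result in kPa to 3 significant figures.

P ≈ 23.0 kPa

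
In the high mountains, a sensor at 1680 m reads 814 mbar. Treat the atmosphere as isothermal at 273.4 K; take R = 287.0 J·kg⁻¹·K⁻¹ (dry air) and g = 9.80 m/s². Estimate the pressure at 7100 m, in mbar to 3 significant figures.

Scale height: H = RT/g = 287.0 × 273.4 / 9.80 = 8006.7 m.
Between two levels, P₂ = P₁ exp(−Δz/H) with Δz = z₂ − z₁.
Δz = 7100.0 − 1680.0 = 5420.0 m; Δz/H = 5420.0/8006.7 = 0.67693.
P₂ = 814 × exp(−0.67693) = 814 × 0.50817 = 413.65 mbar.

P ≈ 414 mbar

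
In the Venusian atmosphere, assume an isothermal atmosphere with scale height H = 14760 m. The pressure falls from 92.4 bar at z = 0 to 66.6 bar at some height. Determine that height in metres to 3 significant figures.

z ≈ 4830 m

Invert the barometric formula: z = H ln(P₀/P).
P₀/P = 92.4/66.6 = 1.3874; ln(1.3874) = 0.32743.
z = 14760 × 0.32743 = 4832.9 m.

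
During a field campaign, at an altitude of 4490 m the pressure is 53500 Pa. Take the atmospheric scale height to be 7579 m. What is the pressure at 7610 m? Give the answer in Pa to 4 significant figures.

P ≈ 35450 Pa

Between two levels, P₂ = P₁ exp(−Δz/H) with Δz = z₂ − z₁.
Δz = 7610.0 − 4490.0 = 3120.0 m; Δz/H = 3120.0/7579.0 = 0.41166.
P₂ = 53500 × exp(−0.41166) = 53500 × 0.66255 = 35446 Pa.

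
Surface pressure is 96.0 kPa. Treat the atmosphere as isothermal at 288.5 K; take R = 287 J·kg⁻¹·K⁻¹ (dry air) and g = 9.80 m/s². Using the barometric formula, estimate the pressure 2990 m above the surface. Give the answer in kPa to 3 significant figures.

Scale height: H = RT/g = 287 × 288.5 / 9.80 = 8448.9 m.
Barometric formula: P = P₀ exp(−z/H).
z/H = 2990.0/8448.9 = 0.35389; exp(−0.35389) = 0.70195.
P = 96.0 × 0.70195 = 67.387 kPa.

P ≈ 67.4 kPa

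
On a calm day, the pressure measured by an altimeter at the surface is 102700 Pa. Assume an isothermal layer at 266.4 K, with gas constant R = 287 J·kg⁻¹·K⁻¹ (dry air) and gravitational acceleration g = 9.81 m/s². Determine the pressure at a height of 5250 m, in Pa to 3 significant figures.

P ≈ 52400 Pa

Scale height: H = RT/g = 287 × 266.4 / 9.81 = 7793.8 m.
Barometric formula: P = P₀ exp(−z/H).
z/H = 5250.0/7793.8 = 0.67361; exp(−0.67361) = 0.50986.
P = 102700 × 0.50986 = 52363 Pa.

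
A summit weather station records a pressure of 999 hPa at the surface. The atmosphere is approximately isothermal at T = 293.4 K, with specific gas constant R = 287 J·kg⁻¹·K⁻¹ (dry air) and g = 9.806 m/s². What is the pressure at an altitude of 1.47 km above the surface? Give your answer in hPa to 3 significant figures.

P ≈ 842 hPa

Scale height: H = RT/g = 287 × 293.4 / 9.806 = 8587.2 m.
Barometric formula: P = P₀ exp(−z/H).
z/H = 1470.0/8587.2 = 0.17119; exp(−0.17119) = 0.84266.
P = 999 × 0.84266 = 841.82 hPa.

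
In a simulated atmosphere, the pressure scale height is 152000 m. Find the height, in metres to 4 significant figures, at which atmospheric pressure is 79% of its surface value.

z ≈ 35830 m

Set P/P₀ = exp(−z/H) = 0.79, so z = −H ln(0.79).
−ln(0.79) = 0.23572; z = 152000 × 0.23572 = 35829 m.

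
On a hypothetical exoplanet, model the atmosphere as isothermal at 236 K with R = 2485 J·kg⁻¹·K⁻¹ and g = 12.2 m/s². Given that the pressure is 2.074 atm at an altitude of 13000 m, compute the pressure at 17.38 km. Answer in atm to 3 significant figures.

P ≈ 1.89 atm

Scale height: H = RT/g = 2485 × 236 / 12.2 = 48070 m.
Between two levels, P₂ = P₁ exp(−Δz/H) with Δz = z₂ − z₁.
Δz = 17380 − 13000 = 4380.0 m; Δz/H = 4380.0/48070 = 0.091117.
P₂ = 2.074 × exp(−0.091117) = 2.074 × 0.91291 = 1.8934 atm.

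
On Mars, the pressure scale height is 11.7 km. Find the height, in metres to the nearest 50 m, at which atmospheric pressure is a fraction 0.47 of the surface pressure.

Set P/P₀ = exp(−z/H) = 0.47, so z = −H ln(0.47).
−ln(0.47) = 0.75502; z = 11700 × 0.75502 = 8833.7 m.

z ≈ 8850 m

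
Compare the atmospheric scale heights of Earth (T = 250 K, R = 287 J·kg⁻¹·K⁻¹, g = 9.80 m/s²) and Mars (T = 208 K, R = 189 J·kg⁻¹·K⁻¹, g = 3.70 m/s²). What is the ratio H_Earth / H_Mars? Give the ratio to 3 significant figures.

H = RT/g for each body.
H_Earth = 287 × 250 / 9.80 = 7321.4 m.
H_Mars = 189 × 208 / 3.70 = 10625 m.
H_Earth/H_Mars = 7321.4/10625 = 0.68907.

H_Earth/H_Mars ≈ 0.689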